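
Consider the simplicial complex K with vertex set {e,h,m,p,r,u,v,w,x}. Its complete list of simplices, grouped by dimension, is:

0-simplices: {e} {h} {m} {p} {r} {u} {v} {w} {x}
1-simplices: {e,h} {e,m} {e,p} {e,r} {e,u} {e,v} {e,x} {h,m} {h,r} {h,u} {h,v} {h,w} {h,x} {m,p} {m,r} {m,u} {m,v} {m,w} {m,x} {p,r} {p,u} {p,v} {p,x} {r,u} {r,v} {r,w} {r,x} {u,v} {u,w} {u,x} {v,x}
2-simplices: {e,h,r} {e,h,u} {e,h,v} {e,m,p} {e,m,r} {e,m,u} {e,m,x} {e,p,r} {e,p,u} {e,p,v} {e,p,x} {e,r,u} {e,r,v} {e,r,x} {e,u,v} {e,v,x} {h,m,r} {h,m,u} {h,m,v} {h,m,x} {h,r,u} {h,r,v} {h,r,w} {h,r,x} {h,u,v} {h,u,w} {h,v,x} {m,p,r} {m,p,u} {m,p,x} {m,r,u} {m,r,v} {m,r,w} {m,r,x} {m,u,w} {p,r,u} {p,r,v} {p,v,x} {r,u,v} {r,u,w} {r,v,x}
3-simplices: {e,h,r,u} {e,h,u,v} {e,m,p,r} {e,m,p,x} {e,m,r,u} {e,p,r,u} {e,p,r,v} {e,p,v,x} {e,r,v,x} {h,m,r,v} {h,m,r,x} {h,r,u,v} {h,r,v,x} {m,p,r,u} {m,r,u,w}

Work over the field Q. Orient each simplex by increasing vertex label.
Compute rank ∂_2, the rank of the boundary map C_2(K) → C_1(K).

rank∂_2=22

n_0=9 n_1=31 n_2=41 n_3=15  [Q]
∂1: piv[eh,em,ep,er,eu,ev,ex,hw] rk=8  ker:hm,hr,hu,hv,hx,mp,mr,mu,mv,mw,mx,pr,pu,pv,px,ru,rv,rw,rx,uv,uw,ux,vx
∂2: piv[ehr,ehu,ehv,emp,emr,emu,emx,epr,epu,epv,epx,eru,erv,erx,euv,evx,hmr,hmv,hmx,hrw,huw,mrw] rk=22  ker:hmu,hru,hrv,hrx,huv,hvx,mpr,mpu,mpx,mru,mrv,mrx,muw,pru,prv,pvx,ruv,ruw,rvx
∂3: piv[ehru,ehuv,empr,empx,emru,epru,eprv,epvx,ervx,hmrv,hmrx,hruv,hrvx,mpru,mruw] rk=15
rk∂_2=22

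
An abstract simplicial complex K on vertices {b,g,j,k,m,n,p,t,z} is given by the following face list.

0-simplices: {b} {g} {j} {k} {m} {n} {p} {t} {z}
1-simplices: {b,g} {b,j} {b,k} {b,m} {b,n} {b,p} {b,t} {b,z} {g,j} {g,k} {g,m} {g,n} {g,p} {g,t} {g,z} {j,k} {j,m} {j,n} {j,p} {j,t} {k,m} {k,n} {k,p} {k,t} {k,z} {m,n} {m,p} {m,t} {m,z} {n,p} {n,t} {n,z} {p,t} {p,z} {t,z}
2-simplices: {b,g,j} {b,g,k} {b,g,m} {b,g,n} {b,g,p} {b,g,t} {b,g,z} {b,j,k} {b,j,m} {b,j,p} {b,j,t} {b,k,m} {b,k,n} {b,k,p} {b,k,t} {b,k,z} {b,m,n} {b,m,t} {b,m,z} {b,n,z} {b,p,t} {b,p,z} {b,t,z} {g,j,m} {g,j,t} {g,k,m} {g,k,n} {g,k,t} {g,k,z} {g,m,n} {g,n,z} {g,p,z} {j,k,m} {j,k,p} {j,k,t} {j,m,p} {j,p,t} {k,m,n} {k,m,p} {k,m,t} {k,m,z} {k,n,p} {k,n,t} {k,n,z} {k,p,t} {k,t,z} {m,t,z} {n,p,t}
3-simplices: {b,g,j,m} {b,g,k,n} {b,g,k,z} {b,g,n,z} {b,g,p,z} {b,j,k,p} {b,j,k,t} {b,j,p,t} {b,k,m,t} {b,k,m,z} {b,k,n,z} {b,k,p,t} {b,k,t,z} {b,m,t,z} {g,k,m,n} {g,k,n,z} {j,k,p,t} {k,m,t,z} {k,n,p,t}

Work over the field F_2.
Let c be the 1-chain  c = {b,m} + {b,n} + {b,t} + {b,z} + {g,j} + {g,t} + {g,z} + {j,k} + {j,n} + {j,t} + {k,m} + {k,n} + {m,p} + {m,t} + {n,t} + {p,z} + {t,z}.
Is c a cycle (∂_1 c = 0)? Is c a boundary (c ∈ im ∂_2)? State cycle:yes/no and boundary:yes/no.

cycle:no boundary:no

n_0=9 n_1=35 n_2=48 n_3=19  [Z2]
∂1: piv[bg,bj,bk,bm,bn,bp,bt,bz] rk=8  ker:gj,gk,gm,gn,gp,gt,gz,jk,jm,jn,jp,jt,km,kn,kp,kt,kz,mn,mp,mt,mz,np,nt,nz,pt,pz,tz
∂2: piv[bgj,bgk,bgm,bgn,bgp,bgt,bgz,bjk,bjm,bjp,bjt,bkm,bkn,bkp,bkt,bkz,bmn,bmt,bmz,bnz,bpt,bpz,btz,jmp,knp,knt] rk=26  ker:gjm,gjt,gkm,gkn,gkt,gkz,gmn,gnz,gpz,jkm,jkp,jkt,jpt,kmn,kmp,kmt,kmz,knz,kpt,ktz,mtz,npt
∂3: piv[bgjm,bgkn,bgkz,bgnz,bgpz,bjkp,bjkt,bjpt,bkmt,bkmz,bknz,bkpt,bktz,bmtz,gkmn,knpt] rk=16  ker:gknz,jkpt,kmtz
∂1c = {g} + {k}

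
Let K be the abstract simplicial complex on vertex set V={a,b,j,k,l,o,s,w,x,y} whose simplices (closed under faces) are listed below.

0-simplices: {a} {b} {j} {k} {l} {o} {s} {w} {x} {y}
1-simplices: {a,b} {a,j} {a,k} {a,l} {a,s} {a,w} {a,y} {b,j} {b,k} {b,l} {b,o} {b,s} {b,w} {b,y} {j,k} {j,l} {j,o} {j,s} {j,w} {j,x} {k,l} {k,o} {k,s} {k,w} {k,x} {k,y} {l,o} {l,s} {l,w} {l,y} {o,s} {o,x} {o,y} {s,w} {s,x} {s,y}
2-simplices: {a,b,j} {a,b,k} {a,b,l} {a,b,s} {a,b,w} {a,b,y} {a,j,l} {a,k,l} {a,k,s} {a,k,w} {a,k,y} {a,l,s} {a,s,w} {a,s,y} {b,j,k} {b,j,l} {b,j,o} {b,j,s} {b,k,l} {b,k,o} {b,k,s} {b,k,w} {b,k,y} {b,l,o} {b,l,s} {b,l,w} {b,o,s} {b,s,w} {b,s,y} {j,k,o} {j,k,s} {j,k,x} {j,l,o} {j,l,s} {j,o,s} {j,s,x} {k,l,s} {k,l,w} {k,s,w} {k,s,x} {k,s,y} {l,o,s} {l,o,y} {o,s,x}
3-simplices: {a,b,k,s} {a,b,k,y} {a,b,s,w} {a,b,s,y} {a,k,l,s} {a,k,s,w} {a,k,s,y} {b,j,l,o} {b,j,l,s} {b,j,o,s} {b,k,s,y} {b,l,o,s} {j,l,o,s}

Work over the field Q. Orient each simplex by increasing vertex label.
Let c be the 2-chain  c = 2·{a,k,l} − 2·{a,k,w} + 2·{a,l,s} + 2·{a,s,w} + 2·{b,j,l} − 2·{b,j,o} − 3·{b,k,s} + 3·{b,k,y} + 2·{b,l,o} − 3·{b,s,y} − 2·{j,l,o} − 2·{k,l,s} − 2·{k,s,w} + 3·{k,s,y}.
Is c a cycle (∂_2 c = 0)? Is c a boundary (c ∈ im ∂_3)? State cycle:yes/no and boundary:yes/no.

cycle:yes boundary:yes

n_0=10 n_1=36 n_2=44 n_3=13  [Q]
∂1: piv[ab,aj,ak,al,as,aw,ay,bo,jx] rk=9  ker:bj,bk,bl,bs,bw,by,jk,jl,jo,js,jw,kl,ko,ks,kw,kx,ky,lo,ls,lw,ly,os,ox,oy,sw,sx,sy
∂2: piv[abj,abk,abl,abs,abw,aby,ajl,akl,aks,akw,aky,als,asw,asy,bjk,bjo,bjs,bko,blo,blw,bos,jkx,jsx,loy,osx] rk=25  ker:bjl,bkl,bks,bkw,bky,bls,bsw,bsy,jko,jks,jlo,jls,jos,kls,klw,ksw,ksx,ksy,los
∂3: piv[abks,abky,absw,absy,akls,aksw,aksy,bjlo,bjls,bjos,blos] rk=11  ker:bksy,jlos
∂2c = 0
c vs im∂3: reduces to 0 ⇒ boundary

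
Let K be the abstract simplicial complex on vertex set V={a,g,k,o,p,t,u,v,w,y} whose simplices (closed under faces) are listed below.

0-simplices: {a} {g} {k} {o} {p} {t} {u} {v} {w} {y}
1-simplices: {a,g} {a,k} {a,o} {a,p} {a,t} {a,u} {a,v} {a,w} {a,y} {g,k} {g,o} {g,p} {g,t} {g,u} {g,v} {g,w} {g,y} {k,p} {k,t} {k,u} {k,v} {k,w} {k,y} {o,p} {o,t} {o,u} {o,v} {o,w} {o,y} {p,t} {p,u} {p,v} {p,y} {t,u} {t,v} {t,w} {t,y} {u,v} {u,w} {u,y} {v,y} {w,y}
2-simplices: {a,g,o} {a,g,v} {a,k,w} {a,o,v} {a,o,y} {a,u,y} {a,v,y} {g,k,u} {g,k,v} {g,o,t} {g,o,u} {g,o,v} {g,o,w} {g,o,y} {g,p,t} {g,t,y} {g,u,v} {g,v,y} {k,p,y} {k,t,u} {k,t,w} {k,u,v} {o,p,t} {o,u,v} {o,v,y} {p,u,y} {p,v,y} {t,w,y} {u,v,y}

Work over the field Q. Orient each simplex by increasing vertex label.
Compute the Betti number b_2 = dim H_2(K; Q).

b_2=5

n_0=10 n_1=42 n_2=29  [Q]
∂1: piv[ag,ak,ao,ap,at,au,av,aw,ay] rk=9  ker:gk,go,gp,gt,gu,gv,gw,gy,kp,kt,ku,kv,kw,ky,op,ot,ou,ov,ow,oy,pt,pu,pv,py,tu,tv,tw,ty,uv,uw,uy,vy,wy
∂2: piv[ago,agv,akw,aov,aoy,auy,avy,gku,gkv,got,gou,gow,goy,gpt,gty,guv,kpy,ktu,ktw,opt,puy,pvy,twy,uvy] rk=24  ker:gov,gvy,kuv,ouv,ovy
b_2=(29−24)−0=5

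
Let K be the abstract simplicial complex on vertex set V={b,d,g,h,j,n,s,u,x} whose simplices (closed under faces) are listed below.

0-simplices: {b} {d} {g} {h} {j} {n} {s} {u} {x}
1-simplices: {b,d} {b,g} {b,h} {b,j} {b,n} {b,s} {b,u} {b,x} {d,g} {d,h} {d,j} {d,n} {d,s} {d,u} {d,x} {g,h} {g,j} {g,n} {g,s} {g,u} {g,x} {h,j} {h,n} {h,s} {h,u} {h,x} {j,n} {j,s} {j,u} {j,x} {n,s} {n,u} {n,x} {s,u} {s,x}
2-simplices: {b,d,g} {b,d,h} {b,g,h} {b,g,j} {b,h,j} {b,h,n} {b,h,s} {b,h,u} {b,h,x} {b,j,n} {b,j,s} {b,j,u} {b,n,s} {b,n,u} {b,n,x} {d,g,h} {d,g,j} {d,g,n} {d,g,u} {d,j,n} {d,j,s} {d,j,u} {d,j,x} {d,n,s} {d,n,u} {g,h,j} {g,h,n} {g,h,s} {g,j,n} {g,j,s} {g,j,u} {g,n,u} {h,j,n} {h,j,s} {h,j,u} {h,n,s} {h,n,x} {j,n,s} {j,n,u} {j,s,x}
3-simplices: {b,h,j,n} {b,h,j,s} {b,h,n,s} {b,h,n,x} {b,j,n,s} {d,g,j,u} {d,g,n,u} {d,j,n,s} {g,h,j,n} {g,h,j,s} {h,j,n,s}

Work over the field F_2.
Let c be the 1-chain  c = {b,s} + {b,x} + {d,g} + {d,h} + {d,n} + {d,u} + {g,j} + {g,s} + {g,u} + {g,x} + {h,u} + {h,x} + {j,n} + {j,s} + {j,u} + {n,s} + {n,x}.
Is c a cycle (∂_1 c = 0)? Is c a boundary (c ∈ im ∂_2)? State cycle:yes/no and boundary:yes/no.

cycle:no boundary:no

n_0=9 n_1=35 n_2=40 n_3=11  [Z2]
∂1: piv[bd,bg,bh,bj,bn,bs,bu,bx] rk=8  ker:dg,dh,dj,dn,ds,du,dx,gh,gj,gn,gs,gu,gx,hj,hn,hs,hu,hx,jn,js,ju,jx,ns,nu,nx,su,sx
∂2: piv[bdg,bdh,bgh,bgj,bhj,bhn,bhs,bhu,bhx,bjn,bjs,bju,bns,bnu,bnx,dgj,dgn,dgu,djn,djs,dju,djx,ghs,jsx] rk=24  ker:dgh,dns,dnu,ghj,ghn,gjn,gjs,gju,gnu,hjn,hjs,hju,hns,hnx,jns,jnu
∂3: piv[bhjn,bhjs,bhns,bhnx,bjns,dgju,dgnu,djns,ghjn,ghjs] rk=10  ker:hjns
∂1c = {g} + {h}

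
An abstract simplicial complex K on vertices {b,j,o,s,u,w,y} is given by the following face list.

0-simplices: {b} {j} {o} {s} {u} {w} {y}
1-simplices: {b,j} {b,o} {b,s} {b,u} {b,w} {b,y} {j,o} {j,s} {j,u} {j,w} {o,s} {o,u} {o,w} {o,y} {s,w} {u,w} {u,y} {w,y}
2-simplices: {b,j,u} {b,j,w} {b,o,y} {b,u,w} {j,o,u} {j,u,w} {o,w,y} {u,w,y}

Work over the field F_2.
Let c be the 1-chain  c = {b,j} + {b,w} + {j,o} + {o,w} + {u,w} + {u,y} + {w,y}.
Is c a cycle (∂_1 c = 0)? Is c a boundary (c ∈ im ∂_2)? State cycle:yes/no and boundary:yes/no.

n_0=7 n_1=18 n_2=8  [Z2]
∂1: piv[bj,bo,bs,bu,bw,by] rk=6  ker:jo,js,ju,jw,os,ou,ow,oy,sw,uw,uy,wy
∂2: piv[bju,bjw,boy,buw,jou,owy,uwy] rk=7  ker:juw
∂1c = 0
c vs im∂2: residual ≠ 0 ⇒ not boundary

cycle:yes boundary:no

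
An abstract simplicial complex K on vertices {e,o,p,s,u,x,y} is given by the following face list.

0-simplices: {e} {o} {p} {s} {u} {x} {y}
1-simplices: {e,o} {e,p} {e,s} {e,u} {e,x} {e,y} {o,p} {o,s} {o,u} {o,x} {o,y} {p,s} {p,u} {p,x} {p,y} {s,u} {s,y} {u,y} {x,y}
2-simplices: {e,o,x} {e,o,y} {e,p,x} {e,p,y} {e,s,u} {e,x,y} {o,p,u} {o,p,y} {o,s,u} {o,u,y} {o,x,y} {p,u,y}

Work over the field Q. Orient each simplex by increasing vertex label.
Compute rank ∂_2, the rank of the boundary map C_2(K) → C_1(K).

n_0=7 n_1=19 n_2=12  [Q]
∂1: piv[eo,ep,es,eu,ex,ey] rk=6  ker:op,os,ou,ox,oy,ps,pu,px,py,su,sy,uy,xy
∂2: piv[eox,eoy,epx,epy,esu,exy,opu,opy,osu,ouy] rk=10  ker:oxy,puy
rk∂_2=10

rank∂_2=10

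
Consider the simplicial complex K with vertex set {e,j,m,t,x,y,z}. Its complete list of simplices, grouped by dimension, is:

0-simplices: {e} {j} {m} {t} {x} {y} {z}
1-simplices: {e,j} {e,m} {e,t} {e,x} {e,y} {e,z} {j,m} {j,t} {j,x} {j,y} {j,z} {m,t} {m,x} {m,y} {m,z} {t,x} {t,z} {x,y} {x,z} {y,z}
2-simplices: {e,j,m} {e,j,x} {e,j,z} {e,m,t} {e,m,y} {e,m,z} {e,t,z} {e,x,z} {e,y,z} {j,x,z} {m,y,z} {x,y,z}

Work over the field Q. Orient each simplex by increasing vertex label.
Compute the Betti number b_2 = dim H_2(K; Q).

n_0=7 n_1=20 n_2=12  [Q]
∂1: piv[ej,em,et,ex,ey,ez] rk=6  ker:jm,jt,jx,jy,jz,mt,mx,my,mz,tx,tz,xy,xz,yz
∂2: piv[ejm,ejx,ejz,emt,emy,emz,etz,exz,eyz,xyz] rk=10  ker:jxz,myz
b_2=(12−10)−0=2

b_2=2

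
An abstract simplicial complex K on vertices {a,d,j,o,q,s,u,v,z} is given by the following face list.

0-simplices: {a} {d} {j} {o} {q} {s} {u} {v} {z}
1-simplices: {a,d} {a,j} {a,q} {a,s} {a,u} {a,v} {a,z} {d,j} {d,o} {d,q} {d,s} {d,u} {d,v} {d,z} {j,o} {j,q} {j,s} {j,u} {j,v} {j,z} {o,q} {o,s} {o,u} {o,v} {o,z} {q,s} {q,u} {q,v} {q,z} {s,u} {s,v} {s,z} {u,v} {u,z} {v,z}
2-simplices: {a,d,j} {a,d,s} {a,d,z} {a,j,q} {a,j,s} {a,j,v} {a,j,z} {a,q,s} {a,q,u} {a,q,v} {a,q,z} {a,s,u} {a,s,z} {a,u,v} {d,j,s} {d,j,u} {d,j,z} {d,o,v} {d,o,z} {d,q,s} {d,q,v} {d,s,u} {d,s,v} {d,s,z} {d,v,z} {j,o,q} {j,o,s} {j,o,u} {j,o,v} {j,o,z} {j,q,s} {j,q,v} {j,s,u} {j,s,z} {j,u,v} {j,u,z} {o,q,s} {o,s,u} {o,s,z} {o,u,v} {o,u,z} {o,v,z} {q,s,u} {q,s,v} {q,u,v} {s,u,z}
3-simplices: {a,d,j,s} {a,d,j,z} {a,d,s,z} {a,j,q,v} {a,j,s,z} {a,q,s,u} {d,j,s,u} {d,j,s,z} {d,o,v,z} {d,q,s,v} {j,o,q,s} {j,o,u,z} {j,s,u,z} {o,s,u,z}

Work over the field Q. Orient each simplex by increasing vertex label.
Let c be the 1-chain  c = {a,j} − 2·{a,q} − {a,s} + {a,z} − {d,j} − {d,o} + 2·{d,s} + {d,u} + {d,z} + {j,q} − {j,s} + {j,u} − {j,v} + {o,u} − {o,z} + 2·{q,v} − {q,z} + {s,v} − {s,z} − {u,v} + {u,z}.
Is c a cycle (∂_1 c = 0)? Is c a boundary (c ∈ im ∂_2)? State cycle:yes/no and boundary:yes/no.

cycle:no boundary:no

n_0=9 n_1=35 n_2=46 n_3=14  [Q]
∂1: piv[ad,aj,aq,as,au,av,az,do] rk=8  ker:dj,dq,ds,du,dv,dz,jo,jq,js,ju,jv,jz,oq,os,ou,ov,oz,qs,qu,qv,qz,su,sv,sz,uv,uz,vz
∂2: piv[adj,ads,adz,ajq,ajs,ajv,ajz,aqs,aqu,aqv,aqz,asu,asz,auv,dju,dov,doz,dqs,dqv,dsu,dsv,dvz,joq,jos,jou,jov,juz] rk=27  ker:djs,djz,dsz,joz,jqs,jqv,jsu,jsz,juv,oqs,osu,osz,ouv,ouz,ovz,qsu,qsv,quv,suz
∂3: piv[adjs,adjz,adsz,ajqv,ajsz,aqsu,djsu,dovz,dqsv,joqs,jouz,jsuz,osuz] rk=13  ker:djsz
∂1c = {a} − 2·{d} − {o} − 2·{q} + 3·{u} + {v}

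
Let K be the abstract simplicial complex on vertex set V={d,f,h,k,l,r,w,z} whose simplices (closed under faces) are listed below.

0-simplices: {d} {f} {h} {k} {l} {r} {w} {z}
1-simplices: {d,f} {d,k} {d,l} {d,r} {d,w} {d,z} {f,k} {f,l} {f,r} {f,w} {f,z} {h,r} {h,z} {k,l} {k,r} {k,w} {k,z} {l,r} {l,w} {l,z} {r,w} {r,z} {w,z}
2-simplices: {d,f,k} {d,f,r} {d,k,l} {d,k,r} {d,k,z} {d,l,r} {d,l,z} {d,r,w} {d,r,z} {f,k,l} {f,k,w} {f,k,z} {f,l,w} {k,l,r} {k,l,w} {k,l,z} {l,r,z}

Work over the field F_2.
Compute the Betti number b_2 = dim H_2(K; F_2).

b_2=4

n_0=8 n_1=23 n_2=17  [Z2]
∂1: piv[df,dk,dl,dr,dw,dz,hr] rk=7  ker:fk,fl,fr,fw,fz,hz,kl,kr,kw,kz,lr,lw,lz,rw,rz,wz
∂2: piv[dfk,dfr,dkl,dkr,dkz,dlr,dlz,drw,drz,fkl,fkw,fkz,flw] rk=13  ker:klr,klw,klz,lrz
b_2=(17−13)−0=4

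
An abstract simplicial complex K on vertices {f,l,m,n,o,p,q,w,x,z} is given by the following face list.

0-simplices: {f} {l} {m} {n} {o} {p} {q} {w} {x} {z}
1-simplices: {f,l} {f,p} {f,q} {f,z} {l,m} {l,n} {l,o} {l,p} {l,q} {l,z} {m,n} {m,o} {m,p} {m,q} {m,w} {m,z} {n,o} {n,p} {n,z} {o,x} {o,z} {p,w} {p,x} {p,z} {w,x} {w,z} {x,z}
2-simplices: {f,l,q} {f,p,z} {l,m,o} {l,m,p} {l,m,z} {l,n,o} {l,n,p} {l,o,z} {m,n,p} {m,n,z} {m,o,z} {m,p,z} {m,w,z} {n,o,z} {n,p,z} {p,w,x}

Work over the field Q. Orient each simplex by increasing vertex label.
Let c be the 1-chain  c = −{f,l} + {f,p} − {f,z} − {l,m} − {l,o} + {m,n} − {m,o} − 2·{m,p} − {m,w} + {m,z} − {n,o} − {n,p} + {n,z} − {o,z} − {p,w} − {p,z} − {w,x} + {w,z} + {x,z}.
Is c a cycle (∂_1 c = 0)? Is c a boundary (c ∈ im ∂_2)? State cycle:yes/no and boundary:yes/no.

n_0=10 n_1=27 n_2=16  [Q]
∂1: piv[fl,fp,fq,fz,lm,ln,lo,mw,ox] rk=9  ker:lp,lq,lz,mn,mo,mp,mq,mz,no,np,nz,oz,pw,px,pz,wx,wz,xz
∂2: piv[flq,fpz,lmo,lmp,lmz,lno,lnp,loz,mnp,mnz,mpz,mwz,pwx] rk=13  ker:moz,noz,npz
∂1c = {f} + {l} + {m} + 2·{n} − 2·{o} − 2·{w} − 2·{x} + {z}

cycle:no boundary:no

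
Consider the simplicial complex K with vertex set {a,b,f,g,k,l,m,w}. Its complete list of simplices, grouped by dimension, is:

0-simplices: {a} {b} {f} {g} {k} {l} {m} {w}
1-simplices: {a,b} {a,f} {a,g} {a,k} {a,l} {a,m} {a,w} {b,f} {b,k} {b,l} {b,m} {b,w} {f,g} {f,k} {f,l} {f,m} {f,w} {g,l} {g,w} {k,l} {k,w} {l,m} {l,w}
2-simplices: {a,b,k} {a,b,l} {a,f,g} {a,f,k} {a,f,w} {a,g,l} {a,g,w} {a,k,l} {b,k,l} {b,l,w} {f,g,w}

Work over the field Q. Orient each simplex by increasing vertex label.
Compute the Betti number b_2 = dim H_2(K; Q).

n_0=8 n_1=23 n_2=11  [Q]
∂1: piv[ab,af,ag,ak,al,am,aw] rk=7  ker:bf,bk,bl,bm,bw,fg,fk,fl,fm,fw,gl,gw,kl,kw,lm,lw
∂2: piv[abk,abl,afg,afk,afw,agl,agw,akl,blw] rk=9  ker:bkl,fgw
b_2=(11−9)−0=2

b_2=2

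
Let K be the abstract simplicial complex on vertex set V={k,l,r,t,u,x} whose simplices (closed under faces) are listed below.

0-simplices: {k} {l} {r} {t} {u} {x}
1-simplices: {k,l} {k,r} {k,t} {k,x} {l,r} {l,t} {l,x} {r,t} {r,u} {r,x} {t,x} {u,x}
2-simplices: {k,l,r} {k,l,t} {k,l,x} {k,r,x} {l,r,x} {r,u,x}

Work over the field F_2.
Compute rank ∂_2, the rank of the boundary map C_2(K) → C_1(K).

n_0=6 n_1=12 n_2=6  [Z2]
∂1: piv[kl,kr,kt,kx,ru] rk=5  ker:lr,lt,lx,rt,rx,tx,ux
∂2: piv[klr,klt,klx,krx,rux] rk=5  ker:lrx
rk∂_2=5

rank∂_2=5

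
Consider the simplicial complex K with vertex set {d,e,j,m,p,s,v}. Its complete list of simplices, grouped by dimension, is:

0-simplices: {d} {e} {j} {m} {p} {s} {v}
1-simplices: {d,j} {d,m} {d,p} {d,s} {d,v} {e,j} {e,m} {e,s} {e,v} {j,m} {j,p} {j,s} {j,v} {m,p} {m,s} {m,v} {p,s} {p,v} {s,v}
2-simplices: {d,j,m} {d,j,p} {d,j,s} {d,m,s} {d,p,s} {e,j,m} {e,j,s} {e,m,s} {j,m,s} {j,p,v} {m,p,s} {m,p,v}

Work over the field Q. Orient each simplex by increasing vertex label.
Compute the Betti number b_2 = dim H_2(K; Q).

b_2=2

n_0=7 n_1=19 n_2=12  [Q]
∂1: piv[dj,dm,dp,ds,dv,ej] rk=6  ker:em,es,ev,jm,jp,js,jv,mp,ms,mv,ps,pv,sv
∂2: piv[djm,djp,djs,dms,dps,ejm,ejs,jpv,mps,mpv] rk=10  ker:ems,jms
b_2=(12−10)−0=2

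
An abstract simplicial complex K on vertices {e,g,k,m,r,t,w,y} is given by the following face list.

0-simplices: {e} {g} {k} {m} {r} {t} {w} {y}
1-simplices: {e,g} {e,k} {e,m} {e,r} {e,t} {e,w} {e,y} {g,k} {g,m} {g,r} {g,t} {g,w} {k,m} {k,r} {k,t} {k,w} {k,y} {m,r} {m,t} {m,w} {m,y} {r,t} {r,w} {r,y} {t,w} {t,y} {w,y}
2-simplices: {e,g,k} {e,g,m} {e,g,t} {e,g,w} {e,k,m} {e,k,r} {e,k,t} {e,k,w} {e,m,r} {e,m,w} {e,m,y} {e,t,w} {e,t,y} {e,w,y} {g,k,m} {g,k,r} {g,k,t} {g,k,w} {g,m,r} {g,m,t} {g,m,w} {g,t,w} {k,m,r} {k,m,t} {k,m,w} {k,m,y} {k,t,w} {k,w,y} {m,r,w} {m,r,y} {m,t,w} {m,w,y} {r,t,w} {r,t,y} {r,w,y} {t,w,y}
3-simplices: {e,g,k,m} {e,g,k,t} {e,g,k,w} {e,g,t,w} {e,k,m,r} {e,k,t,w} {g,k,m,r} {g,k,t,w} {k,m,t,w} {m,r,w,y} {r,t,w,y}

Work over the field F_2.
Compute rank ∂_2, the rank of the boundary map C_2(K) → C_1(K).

rank∂_2=20

n_0=8 n_1=27 n_2=36 n_3=11  [Z2]
∂1: piv[eg,ek,em,er,et,ew,ey] rk=7  ker:gk,gm,gr,gt,gw,km,kr,kt,kw,ky,mr,mt,mw,my,rt,rw,ry,tw,ty,wy
∂2: piv[egk,egm,egt,egw,ekm,ekr,ekt,ekw,emr,emw,emy,etw,ety,ewy,gkr,gmt,kmy,mrw,mry,rtw] rk=20  ker:gkm,gkt,gkw,gmr,gmw,gtw,kmr,kmt,kmw,ktw,kwy,mtw,mwy,rty,rwy,twy
∂3: piv[egkm,egkt,egkw,egtw,ekmr,ektw,gkmr,kmtw,mrwy,rtwy] rk=10  ker:gktw
rk∂_2=20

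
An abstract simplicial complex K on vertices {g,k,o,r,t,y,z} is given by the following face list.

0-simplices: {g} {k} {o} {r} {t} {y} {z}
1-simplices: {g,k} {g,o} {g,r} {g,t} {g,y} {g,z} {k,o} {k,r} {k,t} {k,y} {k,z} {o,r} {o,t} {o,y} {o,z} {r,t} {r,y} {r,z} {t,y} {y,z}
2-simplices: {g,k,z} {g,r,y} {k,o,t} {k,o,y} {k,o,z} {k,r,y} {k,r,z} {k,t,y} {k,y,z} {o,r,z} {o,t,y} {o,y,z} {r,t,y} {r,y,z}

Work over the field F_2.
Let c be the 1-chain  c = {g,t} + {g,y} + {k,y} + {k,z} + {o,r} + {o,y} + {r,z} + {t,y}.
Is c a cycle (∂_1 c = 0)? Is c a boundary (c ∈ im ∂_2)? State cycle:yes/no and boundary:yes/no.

cycle:yes boundary:no

n_0=7 n_1=20 n_2=14  [Z2]
∂1: piv[gk,go,gr,gt,gy,gz] rk=6  ker:ko,kr,kt,ky,kz,or,ot,oy,oz,rt,ry,rz,ty,yz
∂2: piv[gkz,gry,kot,koy,koz,kry,krz,kty,kyz,orz,rty] rk=11  ker:oty,oyz,ryz
∂1c = 0
c vs im∂2: residual ≠ 0 ⇒ not boundary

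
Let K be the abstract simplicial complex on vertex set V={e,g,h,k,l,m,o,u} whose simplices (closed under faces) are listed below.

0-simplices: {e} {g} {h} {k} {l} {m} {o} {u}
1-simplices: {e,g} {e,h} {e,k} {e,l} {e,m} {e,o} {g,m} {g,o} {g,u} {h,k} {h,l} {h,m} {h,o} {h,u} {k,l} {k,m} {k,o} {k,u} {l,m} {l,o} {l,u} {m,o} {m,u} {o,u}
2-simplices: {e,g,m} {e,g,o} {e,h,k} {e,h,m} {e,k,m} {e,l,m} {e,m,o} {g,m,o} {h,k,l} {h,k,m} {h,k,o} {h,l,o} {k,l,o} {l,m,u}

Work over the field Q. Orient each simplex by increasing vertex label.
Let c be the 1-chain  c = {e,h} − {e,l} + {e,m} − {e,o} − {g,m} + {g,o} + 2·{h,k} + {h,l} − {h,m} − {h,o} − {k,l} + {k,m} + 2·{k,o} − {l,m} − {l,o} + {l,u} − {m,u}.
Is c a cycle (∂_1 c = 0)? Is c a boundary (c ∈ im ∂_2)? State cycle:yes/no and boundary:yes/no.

n_0=8 n_1=24 n_2=14  [Q]
∂1: piv[eg,eh,ek,el,em,eo,gu] rk=7  ker:gm,go,hk,hl,hm,ho,hu,kl,km,ko,ku,lm,lo,lu,mo,mu,ou
∂2: piv[egm,ego,ehk,ehm,ekm,elm,emo,hkl,hko,hlo,lmu] rk=11  ker:gmo,hkm,klo
∂1c = 0
c vs im∂2: residual ≠ 0 ⇒ not boundary

cycle:yes boundary:no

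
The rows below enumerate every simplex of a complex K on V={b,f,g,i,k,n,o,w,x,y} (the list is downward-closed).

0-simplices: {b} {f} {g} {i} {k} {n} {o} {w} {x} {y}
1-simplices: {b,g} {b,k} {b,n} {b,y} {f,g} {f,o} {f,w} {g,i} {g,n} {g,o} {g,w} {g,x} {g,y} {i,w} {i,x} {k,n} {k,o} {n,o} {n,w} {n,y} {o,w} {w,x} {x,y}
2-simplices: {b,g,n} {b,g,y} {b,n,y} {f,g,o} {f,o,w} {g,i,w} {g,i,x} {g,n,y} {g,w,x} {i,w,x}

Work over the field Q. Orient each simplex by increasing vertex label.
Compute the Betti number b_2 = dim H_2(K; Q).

b_2=2

n_0=10 n_1=23 n_2=10  [Q]
∂1: piv[bg,bk,bn,by,fg,fo,fw,gi,gx] rk=9  ker:gn,go,gw,gy,iw,ix,kn,ko,no,nw,ny,ow,wx,xy
∂2: piv[bgn,bgy,bny,fgo,fow,giw,gix,gwx] rk=8  ker:gny,iwx
b_2=(10−8)−0=2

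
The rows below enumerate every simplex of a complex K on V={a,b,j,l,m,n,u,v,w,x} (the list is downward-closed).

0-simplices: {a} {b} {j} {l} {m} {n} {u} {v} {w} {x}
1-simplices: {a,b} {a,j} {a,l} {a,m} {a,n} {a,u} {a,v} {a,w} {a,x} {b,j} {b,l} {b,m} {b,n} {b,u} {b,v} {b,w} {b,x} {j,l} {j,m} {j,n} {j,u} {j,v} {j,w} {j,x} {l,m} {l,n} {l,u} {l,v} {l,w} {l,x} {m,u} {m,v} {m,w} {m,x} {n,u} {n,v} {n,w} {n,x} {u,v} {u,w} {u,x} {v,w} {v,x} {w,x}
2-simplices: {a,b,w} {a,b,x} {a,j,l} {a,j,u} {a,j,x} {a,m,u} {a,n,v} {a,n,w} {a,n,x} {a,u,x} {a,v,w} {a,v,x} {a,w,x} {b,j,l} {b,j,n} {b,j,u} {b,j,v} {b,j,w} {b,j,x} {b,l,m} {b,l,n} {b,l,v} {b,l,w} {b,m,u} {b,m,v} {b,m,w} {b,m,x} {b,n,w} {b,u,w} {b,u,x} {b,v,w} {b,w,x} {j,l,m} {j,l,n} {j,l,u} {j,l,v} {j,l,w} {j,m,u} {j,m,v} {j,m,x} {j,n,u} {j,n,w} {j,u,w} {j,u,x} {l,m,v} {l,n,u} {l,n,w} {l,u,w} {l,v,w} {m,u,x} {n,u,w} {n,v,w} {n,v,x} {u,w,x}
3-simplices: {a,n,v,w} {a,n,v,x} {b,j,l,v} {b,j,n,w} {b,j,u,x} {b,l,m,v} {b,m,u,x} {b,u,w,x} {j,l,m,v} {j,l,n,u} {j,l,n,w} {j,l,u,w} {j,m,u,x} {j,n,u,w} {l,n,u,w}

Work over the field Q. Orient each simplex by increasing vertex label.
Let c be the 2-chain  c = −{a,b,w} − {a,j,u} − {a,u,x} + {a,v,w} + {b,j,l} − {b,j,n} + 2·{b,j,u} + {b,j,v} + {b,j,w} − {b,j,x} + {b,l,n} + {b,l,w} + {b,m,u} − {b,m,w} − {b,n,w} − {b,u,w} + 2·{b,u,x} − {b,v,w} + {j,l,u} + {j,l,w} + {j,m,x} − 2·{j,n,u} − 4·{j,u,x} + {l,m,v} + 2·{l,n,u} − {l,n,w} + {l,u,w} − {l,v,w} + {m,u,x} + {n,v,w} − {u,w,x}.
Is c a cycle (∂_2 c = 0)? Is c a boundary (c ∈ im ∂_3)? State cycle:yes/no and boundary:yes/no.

cycle:no boundary:no

n_0=10 n_1=44 n_2=54 n_3=15  [Q]
∂1: piv[ab,aj,al,am,an,au,av,aw,ax] rk=9  ker:bj,bl,bm,bn,bu,bv,bw,bx,jl,jm,jn,ju,jv,jw,jx,lm,ln,lu,lv,lw,lx,mu,mv,mw,mx,nu,nv,nw,nx,uv,uw,ux,vw,vx,wx
∂2: piv[abw,abx,ajl,aju,ajx,amu,anv,anw,anx,aux,avw,avx,awx,bjl,bjn,bju,bjv,bjw,bjx,blm,bln,blv,blw,bmu,bmv,bmw,bmx,bnw,buw,bvw,jlm,jlu,jnu] rk=33  ker:bux,bwx,jln,jlv,jlw,jmu,jmv,jmx,jnw,juw,jux,lmv,lnu,lnw,luw,lvw,mux,nuw,nvw,nvx,uwx
∂3: piv[anvw,anvx,bjlv,bjnw,bjux,blmv,bmux,buwx,jlmv,jlnu,jlnw,jluw,jmux,jnuw] rk=14  ker:lnuw
∂2c = −{a,b} − {a,j} + {a,v} + {a,x} + 3·{b,j} + {b,l} − {b,n} − 2·{b,u} − 2·{b,v} + {b,w} − {b,x} + 3·{j,l} + {j,m} − 3·{j,n} − 2·{j,u} + {j,v} + 2·{j,x} + {l,m} + 2·{l,n} − 2·{l,v} + 3·{l,w} + 2·{m,u} + {m,v} − {m,w} + {n,v} − 3·{n,w} − {u,w} − {u,x} − {w,x}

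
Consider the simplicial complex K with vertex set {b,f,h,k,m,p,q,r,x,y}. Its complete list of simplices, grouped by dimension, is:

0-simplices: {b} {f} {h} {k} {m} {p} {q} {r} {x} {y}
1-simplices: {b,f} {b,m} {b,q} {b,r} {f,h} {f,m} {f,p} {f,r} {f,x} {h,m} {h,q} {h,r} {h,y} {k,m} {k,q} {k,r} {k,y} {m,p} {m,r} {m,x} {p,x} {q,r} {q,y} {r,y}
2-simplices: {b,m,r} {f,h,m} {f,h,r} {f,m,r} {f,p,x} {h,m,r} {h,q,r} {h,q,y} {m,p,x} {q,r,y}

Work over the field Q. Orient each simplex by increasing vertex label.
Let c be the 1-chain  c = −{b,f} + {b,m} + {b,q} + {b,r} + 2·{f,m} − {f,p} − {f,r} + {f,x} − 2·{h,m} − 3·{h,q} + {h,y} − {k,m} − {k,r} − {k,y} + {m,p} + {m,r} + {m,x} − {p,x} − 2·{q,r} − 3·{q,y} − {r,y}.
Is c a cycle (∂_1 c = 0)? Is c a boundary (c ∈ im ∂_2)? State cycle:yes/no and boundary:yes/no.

cycle:no boundary:no

n_0=10 n_1=24 n_2=10  [Q]
∂1: piv[bf,bm,bq,br,fh,fp,fx,hy,km] rk=9  ker:fm,fr,hm,hq,hr,kq,kr,ky,mp,mr,mx,px,qr,qy,ry
∂2: piv[bmr,fhm,fhr,fmr,fpx,hqr,hqy,mpx,qry] rk=9  ker:hmr
∂1c = −2·{b} − 2·{f} + 4·{h} + 3·{k} − 3·{m} + {p} + 3·{q} − {r} + {x} − 4·{y}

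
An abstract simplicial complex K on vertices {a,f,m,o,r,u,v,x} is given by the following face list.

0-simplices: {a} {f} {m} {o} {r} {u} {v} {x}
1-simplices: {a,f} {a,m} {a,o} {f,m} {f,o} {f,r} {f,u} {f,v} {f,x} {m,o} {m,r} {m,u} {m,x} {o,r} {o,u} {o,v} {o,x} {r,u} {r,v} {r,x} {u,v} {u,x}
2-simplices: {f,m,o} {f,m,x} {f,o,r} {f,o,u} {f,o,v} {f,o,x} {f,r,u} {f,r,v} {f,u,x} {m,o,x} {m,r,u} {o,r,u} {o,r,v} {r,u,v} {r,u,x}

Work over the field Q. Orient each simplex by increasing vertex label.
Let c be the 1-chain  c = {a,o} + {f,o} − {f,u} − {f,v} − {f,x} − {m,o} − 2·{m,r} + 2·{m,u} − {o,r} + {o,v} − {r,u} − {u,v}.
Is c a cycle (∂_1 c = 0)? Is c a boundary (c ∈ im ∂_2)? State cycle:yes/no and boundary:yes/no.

n_0=8 n_1=22 n_2=15  [Q]
∂1: piv[af,am,ao,fr,fu,fv,fx] rk=7  ker:fm,fo,mo,mr,mu,mx,or,ou,ov,ox,ru,rv,rx,uv,ux
∂2: piv[fmo,fmx,for,fou,fov,fox,fru,frv,fux,mru,ruv,rux] rk=12  ker:mox,oru,orv
∂1c = −{a} + 2·{f} + {m} + {o} − 2·{r} + {u} − {v} − {x}

cycle:no boundary:no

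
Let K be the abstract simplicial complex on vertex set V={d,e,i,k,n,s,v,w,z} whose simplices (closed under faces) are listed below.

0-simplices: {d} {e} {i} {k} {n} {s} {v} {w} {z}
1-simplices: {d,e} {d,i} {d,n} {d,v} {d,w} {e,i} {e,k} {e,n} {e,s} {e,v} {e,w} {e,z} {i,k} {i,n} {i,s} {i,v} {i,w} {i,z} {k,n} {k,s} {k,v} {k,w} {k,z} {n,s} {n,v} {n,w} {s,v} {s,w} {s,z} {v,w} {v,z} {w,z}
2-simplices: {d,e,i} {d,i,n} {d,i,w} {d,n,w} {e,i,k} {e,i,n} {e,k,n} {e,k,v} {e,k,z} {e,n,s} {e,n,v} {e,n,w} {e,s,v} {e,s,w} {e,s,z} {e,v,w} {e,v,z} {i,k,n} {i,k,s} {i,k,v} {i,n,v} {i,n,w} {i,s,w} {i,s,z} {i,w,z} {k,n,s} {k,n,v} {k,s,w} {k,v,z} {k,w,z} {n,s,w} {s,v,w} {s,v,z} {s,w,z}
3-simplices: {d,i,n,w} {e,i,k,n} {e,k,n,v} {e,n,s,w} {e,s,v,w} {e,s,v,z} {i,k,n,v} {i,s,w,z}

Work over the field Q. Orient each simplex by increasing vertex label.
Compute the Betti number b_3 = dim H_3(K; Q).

n_0=9 n_1=32 n_2=34 n_3=8  [Q]
∂1: piv[de,di,dn,dv,dw,ek,es,ez] rk=8  ker:ei,en,ev,ew,ik,in,is,iv,iw,iz,kn,ks,kv,kw,kz,ns,nv,nw,sv,sw,sz,vw,vz,wz
∂2: piv[dei,din,diw,dnw,eik,ein,ekn,ekv,ekz,ens,env,enw,esv,esw,esz,evw,evz,iks,ikv,isw,isz,iwz,ksw] rk=23  ker:ikn,inv,inw,kns,knv,kvz,kwz,nsw,svw,svz,swz
∂3: piv[dinw,eikn,eknv,ensw,esvw,esvz,iknv,iswz] rk=8
b_3=(8−8)−0=0

b_3=0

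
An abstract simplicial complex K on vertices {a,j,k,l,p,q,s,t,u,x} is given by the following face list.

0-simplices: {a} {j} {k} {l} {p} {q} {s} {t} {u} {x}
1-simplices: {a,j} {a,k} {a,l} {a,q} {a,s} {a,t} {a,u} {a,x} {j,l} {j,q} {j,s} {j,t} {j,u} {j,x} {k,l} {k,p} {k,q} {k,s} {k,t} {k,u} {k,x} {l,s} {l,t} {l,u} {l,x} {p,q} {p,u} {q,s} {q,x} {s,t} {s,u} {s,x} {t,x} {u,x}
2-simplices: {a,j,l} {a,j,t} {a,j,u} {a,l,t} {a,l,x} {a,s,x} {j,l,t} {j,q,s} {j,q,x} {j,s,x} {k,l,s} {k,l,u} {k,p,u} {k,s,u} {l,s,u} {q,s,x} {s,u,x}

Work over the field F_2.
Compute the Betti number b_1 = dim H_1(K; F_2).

b_1=11

n_0=10 n_1=34 n_2=17  [Z2]
∂1: piv[aj,ak,al,aq,as,at,au,ax,kp] rk=9  ker:jl,jq,js,jt,ju,jx,kl,kq,ks,kt,ku,kx,ls,lt,lu,lx,pq,pu,qs,qx,st,su,sx,tx,ux
∂2: piv[ajl,ajt,aju,alt,alx,asx,jqs,jqx,jsx,kls,klu,kpu,ksu,sux] rk=14  ker:jlt,lsu,qsx
b_1=(34−9)−14=11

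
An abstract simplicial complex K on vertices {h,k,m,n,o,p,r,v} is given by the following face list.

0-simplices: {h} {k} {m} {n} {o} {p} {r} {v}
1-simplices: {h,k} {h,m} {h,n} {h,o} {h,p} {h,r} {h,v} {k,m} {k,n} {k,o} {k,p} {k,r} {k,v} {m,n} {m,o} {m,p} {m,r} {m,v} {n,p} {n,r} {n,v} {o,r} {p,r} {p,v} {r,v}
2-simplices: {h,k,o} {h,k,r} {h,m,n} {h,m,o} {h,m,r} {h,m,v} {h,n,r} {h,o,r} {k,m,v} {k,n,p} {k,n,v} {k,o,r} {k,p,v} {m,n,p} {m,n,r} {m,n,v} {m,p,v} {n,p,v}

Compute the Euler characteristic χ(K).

n_0=8 n_1=25 n_2=18
χ=+8−25+18=1

χ(K)=1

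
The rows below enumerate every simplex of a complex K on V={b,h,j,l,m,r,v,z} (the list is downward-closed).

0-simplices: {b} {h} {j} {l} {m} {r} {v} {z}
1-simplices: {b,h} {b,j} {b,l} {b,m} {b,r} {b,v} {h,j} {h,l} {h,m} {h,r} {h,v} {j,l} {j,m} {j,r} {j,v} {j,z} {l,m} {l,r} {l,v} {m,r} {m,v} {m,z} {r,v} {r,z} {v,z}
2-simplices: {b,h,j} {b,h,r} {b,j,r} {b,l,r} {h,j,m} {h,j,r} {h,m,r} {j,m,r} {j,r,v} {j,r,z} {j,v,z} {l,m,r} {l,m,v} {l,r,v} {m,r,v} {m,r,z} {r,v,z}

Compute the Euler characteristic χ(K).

χ(K)=0

n_0=8 n_1=25 n_2=17
χ=+8−25+17=0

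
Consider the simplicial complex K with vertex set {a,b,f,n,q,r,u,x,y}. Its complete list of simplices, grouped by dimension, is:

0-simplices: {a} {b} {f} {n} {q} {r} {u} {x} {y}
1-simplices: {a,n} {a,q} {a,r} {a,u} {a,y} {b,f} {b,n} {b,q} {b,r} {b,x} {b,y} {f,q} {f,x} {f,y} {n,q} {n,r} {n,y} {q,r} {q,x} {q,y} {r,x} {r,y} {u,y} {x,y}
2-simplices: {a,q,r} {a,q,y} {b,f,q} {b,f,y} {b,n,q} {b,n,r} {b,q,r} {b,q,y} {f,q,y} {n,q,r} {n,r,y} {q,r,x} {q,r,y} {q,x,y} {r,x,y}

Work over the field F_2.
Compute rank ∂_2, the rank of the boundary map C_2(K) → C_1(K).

n_0=9 n_1=24 n_2=15  [Z2]
∂1: piv[an,aq,ar,au,ay,bf,bn,bx] rk=8  ker:bq,br,by,fq,fx,fy,nq,nr,ny,qr,qx,qy,rx,ry,uy,xy
∂2: piv[aqr,aqy,bfq,bfy,bnq,bnr,bqr,bqy,nry,qrx,qry,qxy] rk=12  ker:fqy,nqr,rxy
rk∂_2=12

rank∂_2=12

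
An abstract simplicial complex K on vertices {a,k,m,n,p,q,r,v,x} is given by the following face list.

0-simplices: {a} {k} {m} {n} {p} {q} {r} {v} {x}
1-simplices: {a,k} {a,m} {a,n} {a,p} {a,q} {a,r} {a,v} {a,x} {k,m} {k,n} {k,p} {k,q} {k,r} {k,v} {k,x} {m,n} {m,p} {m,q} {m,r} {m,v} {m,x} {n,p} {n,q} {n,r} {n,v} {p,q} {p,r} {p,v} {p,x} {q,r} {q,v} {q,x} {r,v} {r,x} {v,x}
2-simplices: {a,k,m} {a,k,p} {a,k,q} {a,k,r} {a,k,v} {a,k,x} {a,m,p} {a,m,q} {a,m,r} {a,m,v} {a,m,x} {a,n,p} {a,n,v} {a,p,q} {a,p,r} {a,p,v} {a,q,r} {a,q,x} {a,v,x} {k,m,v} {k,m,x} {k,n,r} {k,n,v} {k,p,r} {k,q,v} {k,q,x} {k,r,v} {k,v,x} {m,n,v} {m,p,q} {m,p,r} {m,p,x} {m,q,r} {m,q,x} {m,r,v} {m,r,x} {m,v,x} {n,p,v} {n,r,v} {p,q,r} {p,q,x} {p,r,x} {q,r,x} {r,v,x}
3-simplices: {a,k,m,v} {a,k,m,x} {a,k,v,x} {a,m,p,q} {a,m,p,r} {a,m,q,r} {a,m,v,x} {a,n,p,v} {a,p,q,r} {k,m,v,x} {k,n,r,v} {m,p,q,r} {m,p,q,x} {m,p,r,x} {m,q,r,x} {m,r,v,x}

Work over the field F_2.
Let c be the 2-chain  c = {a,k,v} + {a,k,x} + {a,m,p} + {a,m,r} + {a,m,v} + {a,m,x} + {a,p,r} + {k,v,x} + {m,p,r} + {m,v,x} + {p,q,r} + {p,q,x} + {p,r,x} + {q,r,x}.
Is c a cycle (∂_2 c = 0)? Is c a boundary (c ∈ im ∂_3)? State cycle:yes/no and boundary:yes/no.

n_0=9 n_1=35 n_2=44 n_3=16  [Z2]
∂1: piv[ak,am,an,ap,aq,ar,av,ax] rk=8  ker:km,kn,kp,kq,kr,kv,kx,mn,mp,mq,mr,mv,mx,np,nq,nr,nv,pq,pr,pv,px,qr,qv,qx,rv,rx,vx
∂2: piv[akm,akp,akq,akr,akv,akx,amp,amq,amr,amv,amx,anp,anv,apq,apr,apv,aqr,aqx,avx,knr,knv,kqv,krv,mnv,mpx,mrx] rk=26  ker:kmv,kmx,kpr,kqx,kvx,mpq,mpr,mqr,mqx,mrv,mvx,npv,nrv,pqr,pqx,prx,qrx,rvx
∂3: piv[akmv,akmx,akvx,ampq,ampr,amqr,amvx,anpv,apqr,knrv,mpqx,mprx,mqrx,mrvx] rk=14  ker:kmvx,mpqr
∂2c = 0
c vs im∂3: reduces to 0 ⇒ boundary

cycle:yes boundary:yes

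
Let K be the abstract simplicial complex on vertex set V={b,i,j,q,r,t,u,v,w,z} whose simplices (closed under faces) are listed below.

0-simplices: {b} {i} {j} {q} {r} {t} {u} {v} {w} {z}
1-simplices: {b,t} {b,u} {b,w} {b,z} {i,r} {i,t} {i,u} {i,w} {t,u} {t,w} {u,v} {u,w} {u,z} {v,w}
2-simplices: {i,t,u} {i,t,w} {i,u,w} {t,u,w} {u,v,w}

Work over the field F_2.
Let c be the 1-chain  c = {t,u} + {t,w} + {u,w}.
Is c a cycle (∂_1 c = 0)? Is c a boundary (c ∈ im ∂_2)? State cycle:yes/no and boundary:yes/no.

n_0=10 n_1=14 n_2=5  [Z2]
∂1: piv[bt,bu,bw,bz,ir,it,uv] rk=7  ker:iu,iw,tu,tw,uw,uz,vw
∂2: piv[itu,itw,iuw,uvw] rk=4  ker:tuw
∂1c = 0
c vs im∂2: reduces to 0 ⇒ boundary

cycle:yes boundary:yes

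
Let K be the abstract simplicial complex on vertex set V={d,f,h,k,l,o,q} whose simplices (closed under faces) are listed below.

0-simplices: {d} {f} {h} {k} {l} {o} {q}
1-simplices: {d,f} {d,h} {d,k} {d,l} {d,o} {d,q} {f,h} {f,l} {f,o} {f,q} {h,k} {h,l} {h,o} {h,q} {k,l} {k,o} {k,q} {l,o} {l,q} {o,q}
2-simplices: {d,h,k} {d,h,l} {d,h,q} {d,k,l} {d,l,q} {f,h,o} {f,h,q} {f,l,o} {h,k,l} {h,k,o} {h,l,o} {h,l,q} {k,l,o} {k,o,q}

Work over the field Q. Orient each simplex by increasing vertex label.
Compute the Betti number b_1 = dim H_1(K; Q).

b_1=3

n_0=7 n_1=20 n_2=14  [Q]
∂1: piv[df,dh,dk,dl,do,dq] rk=6  ker:fh,fl,fo,fq,hk,hl,ho,hq,kl,ko,kq,lo,lq,oq
∂2: piv[dhk,dhl,dhq,dkl,dlq,fho,fhq,flo,hko,hlo,koq] rk=11  ker:hkl,hlq,klo
b_1=(20−6)−11=3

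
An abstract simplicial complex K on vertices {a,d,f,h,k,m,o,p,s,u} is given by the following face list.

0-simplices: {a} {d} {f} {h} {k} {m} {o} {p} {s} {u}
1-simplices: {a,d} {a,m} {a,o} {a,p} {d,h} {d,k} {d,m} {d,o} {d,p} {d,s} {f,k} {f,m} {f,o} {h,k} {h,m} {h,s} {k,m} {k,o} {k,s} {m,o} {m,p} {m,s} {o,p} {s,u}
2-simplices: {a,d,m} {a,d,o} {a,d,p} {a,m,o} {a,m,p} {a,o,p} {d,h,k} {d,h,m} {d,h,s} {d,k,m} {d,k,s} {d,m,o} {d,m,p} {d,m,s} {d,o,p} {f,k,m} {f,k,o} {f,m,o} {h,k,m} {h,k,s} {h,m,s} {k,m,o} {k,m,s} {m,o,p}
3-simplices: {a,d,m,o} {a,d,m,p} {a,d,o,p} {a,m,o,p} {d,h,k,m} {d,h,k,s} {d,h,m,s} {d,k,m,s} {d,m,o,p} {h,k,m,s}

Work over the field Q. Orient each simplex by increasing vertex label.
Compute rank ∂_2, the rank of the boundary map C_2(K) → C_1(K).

n_0=10 n_1=24 n_2=24 n_3=10  [Q]
∂1: piv[ad,am,ao,ap,dh,dk,ds,fk,su] rk=9  ker:dm,do,dp,fm,fo,hk,hm,hs,km,ko,ks,mo,mp,ms,op
∂2: piv[adm,ado,adp,amo,amp,aop,dhk,dhm,dhs,dkm,dks,dms,fkm,fko,fmo] rk=15  ker:dmo,dmp,dop,hkm,hks,hms,kmo,kms,mop
∂3: piv[admo,admp,adop,amop,dhkm,dhks,dhms,dkms] rk=8  ker:dmop,hkms
rk∂_2=15

rank∂_2=15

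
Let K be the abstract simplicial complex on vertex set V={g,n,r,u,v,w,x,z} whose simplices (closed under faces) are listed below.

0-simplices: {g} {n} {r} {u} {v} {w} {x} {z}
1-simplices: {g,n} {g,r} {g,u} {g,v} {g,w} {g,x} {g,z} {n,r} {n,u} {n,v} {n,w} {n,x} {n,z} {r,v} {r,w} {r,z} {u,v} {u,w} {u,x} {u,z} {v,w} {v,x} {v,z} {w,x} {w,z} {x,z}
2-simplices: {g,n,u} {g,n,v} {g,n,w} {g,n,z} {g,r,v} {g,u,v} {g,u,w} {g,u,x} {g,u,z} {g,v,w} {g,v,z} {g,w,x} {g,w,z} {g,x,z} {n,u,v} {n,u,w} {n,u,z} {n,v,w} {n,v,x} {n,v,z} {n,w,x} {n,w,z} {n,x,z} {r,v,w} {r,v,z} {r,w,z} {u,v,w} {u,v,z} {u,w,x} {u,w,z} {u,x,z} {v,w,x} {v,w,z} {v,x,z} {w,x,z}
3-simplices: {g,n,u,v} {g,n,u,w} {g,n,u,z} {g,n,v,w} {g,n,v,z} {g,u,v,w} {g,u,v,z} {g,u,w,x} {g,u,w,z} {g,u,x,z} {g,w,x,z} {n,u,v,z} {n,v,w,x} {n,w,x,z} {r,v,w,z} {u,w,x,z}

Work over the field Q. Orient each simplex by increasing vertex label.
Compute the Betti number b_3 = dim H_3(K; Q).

n_0=8 n_1=26 n_2=35 n_3=16  [Q]
∂1: piv[gn,gr,gu,gv,gw,gx,gz] rk=7  ker:nr,nu,nv,nw,nx,nz,rv,rw,rz,uv,uw,ux,uz,vw,vx,vz,wx,wz,xz
∂2: piv[gnu,gnv,gnw,gnz,grv,guv,guw,gux,guz,gvw,gvz,gwx,gwz,gxz,nvx,nwx,rvw,rvz] rk=18  ker:nuv,nuw,nuz,nvw,nvz,nwz,nxz,rwz,uvw,uvz,uwx,uwz,uxz,vwx,vwz,vxz,wxz
∂3: piv[gnuv,gnuw,gnuz,gnvw,gnvz,guvw,guvz,guwx,guwz,guxz,gwxz,nvwx,nwxz,rvwz] rk=14  ker:nuvz,uwxz
b_3=(16−14)−0=2

b_3=2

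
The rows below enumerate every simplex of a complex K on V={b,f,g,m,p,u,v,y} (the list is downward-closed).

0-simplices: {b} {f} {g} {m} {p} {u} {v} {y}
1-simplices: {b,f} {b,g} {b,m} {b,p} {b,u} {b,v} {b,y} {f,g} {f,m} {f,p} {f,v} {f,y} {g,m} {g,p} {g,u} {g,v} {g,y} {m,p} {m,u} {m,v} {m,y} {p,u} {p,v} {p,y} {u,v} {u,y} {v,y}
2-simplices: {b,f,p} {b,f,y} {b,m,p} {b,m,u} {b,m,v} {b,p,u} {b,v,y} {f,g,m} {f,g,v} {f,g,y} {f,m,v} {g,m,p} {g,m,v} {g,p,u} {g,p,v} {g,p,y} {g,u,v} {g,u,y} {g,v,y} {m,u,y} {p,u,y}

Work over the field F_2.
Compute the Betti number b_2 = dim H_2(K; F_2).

n_0=8 n_1=27 n_2=21  [Z2]
∂1: piv[bf,bg,bm,bp,bu,bv,by] rk=7  ker:fg,fm,fp,fv,fy,gm,gp,gu,gv,gy,mp,mu,mv,my,pu,pv,py,uv,uy,vy
∂2: piv[bfp,bfy,bmp,bmu,bmv,bpu,bvy,fgm,fgv,fgy,fmv,gmp,gpu,gpv,gpy,guv,guy,gvy,muy] rk=19  ker:gmv,puy
b_2=(21−19)−0=2

b_2=2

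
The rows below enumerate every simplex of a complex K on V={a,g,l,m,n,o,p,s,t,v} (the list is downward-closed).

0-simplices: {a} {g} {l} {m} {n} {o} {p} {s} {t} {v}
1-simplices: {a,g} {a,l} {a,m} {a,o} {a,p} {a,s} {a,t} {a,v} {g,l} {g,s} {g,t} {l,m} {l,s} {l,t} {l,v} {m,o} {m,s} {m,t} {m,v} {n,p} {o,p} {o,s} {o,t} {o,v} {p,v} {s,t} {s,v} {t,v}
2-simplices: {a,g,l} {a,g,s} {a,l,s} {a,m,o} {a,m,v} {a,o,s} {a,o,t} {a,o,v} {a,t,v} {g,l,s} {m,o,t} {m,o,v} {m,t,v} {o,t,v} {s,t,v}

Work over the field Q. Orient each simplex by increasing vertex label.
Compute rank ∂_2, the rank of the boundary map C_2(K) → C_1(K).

n_0=10 n_1=28 n_2=15  [Q]
∂1: piv[ag,al,am,ao,ap,as,at,av,np] rk=9  ker:gl,gs,gt,lm,ls,lt,lv,mo,ms,mt,mv,op,os,ot,ov,pv,st,sv,tv
∂2: piv[agl,ags,als,amo,amv,aos,aot,aov,atv,mot,stv] rk=11  ker:gls,mov,mtv,otv
rk∂_2=11

rank∂_2=11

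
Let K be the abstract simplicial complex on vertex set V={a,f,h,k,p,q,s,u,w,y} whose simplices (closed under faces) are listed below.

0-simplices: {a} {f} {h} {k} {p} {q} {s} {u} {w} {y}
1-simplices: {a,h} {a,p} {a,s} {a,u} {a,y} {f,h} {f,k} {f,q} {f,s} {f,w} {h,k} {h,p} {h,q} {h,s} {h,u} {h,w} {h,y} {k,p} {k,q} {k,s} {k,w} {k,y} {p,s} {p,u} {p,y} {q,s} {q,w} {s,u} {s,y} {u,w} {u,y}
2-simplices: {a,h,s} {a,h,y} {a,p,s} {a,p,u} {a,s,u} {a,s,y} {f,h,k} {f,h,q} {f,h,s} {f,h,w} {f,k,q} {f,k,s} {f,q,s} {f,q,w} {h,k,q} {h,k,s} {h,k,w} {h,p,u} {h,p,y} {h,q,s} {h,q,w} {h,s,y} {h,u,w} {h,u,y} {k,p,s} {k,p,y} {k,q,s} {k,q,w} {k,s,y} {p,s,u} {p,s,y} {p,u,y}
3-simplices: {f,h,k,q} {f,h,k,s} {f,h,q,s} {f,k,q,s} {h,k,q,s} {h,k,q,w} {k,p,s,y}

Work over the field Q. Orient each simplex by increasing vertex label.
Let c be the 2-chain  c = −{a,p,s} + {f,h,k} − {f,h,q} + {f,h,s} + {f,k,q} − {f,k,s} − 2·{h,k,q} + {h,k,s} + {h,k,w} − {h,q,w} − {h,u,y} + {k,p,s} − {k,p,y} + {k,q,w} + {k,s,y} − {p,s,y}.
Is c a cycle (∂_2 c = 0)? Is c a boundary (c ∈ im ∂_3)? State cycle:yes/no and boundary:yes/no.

n_0=10 n_1=31 n_2=32 n_3=7  [Q]
∂1: piv[ah,ap,as,au,ay,fh,fk,fq,fw] rk=9  ker:fs,hk,hp,hq,hs,hu,hw,hy,kp,kq,ks,kw,ky,ps,pu,py,qs,qw,su,sy,uw,uy
∂2: piv[ahs,ahy,aps,apu,asu,asy,fhk,fhq,fhs,fhw,fkq,fks,fqs,fqw,hkw,hpu,hpy,huw,huy,kps,kpy,ksy] rk=22  ker:hkq,hks,hqs,hqw,hsy,kqs,kqw,psu,psy,puy
∂3: piv[fhkq,fhks,fhqs,fkqs,hkqw,kpsy] rk=6  ker:hkqs
∂2c = −{a,p} + {a,s} + {f,h} − {f,k} + {h,k} − {h,u} + {h,y} − {p,s} − {u,y}

cycle:no boundary:no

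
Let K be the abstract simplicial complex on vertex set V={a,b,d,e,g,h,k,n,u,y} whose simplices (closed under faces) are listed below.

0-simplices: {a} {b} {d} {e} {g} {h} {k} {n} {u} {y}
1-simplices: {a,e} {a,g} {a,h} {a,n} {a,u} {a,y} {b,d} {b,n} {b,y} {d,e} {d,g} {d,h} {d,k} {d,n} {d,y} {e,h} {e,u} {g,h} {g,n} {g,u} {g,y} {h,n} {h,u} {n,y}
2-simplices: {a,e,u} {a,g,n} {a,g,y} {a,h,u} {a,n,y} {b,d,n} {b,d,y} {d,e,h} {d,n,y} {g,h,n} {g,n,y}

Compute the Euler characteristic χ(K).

n_0=10 n_1=24 n_2=11
χ=+10−24+11=-3

χ(K)=-3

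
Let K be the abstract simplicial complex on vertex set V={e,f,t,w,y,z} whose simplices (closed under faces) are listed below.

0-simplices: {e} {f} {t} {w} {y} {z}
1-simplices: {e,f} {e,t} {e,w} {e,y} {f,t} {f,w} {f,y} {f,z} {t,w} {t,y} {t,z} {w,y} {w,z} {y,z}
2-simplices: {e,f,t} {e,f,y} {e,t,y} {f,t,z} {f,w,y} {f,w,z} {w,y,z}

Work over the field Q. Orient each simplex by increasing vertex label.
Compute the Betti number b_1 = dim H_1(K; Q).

n_0=6 n_1=14 n_2=7  [Q]
∂1: piv[ef,et,ew,ey,fz] rk=5  ker:ft,fw,fy,tw,ty,tz,wy,wz,yz
∂2: piv[eft,efy,ety,ftz,fwy,fwz,wyz] rk=7
b_1=(14−5)−7=2

b_1=2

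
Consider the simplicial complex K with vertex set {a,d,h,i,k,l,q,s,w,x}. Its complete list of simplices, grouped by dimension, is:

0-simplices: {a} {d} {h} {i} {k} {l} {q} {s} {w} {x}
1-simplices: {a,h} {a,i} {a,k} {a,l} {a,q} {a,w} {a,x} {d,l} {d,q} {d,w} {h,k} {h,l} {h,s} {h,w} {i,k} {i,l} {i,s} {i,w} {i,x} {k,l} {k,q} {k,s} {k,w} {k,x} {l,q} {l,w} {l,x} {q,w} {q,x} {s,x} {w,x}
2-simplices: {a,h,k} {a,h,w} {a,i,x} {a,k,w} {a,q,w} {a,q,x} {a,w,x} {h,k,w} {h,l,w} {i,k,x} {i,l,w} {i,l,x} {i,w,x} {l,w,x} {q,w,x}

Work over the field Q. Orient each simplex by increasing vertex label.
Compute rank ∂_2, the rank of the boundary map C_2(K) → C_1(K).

n_0=10 n_1=31 n_2=15  [Q]
∂1: piv[ah,ai,ak,al,aq,aw,ax,dl,hs] rk=9  ker:dq,dw,hk,hl,hw,ik,il,is,iw,ix,kl,kq,ks,kw,kx,lq,lw,lx,qw,qx,sx,wx
∂2: piv[ahk,ahw,aix,akw,aqw,aqx,awx,hlw,ikx,ilw,ilx,iwx] rk=12  ker:hkw,lwx,qwx
rk∂_2=12

rank∂_2=12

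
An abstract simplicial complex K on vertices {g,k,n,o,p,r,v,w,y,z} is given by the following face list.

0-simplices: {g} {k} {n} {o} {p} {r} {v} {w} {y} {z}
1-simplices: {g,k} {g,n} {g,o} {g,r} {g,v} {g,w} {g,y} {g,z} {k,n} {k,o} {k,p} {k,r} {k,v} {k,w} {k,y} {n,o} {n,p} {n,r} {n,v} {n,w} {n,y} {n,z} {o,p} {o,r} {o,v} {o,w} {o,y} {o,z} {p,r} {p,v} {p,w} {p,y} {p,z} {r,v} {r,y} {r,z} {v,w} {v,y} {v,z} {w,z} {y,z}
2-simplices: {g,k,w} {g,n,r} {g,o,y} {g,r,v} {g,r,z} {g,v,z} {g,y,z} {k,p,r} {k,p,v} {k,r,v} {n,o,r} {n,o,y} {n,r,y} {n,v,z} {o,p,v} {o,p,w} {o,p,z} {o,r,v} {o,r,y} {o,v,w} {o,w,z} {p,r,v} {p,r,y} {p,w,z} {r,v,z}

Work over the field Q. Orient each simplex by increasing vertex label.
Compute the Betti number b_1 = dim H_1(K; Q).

n_0=10 n_1=41 n_2=25  [Q]
∂1: piv[gk,gn,go,gr,gv,gw,gy,gz,kp] rk=9  ker:kn,ko,kr,kv,kw,ky,no,np,nr,nv,nw,ny,nz,op,or,ov,ow,oy,oz,pr,pv,pw,py,pz,rv,ry,rz,vw,vy,vz,wz,yz
∂2: piv[gkw,gnr,goy,grv,grz,gvz,gyz,kpr,kpv,krv,nor,noy,nry,nvz,opv,opw,opz,orv,ovw,owz,pry] rk=21  ker:ory,prv,pwz,rvz
b_1=(41−9)−21=11

b_1=11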